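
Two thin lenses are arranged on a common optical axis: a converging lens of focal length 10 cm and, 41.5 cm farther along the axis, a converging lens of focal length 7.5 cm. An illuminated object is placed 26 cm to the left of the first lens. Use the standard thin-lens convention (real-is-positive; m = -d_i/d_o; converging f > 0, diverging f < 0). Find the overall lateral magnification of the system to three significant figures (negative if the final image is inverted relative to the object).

0.264

Lens 1: 1/d_i1 = 1/f_1 - 1/d_o1 = 1/10 - 1/26 = 0.06154 cm^-1, so d_i1 = 16.250 cm.
m_1 = -(16.250)/26 = -0.6250.
That image sits 25.250 cm in front of the second lens, so d_o2 = 25.250 cm.
Lens 2: 1/d_i2 = 1/f_2 - 1/d_o2 = 1/7.5 - 1/(25.250) = 0.09373 cm^-1, so d_i2 = 10.669 cm.
m_2 = -(10.669)/(25.250) = -0.4225.
The system's lateral magnification is m_1 m_2 = (-0.6250)(-0.4225) = 0.2641.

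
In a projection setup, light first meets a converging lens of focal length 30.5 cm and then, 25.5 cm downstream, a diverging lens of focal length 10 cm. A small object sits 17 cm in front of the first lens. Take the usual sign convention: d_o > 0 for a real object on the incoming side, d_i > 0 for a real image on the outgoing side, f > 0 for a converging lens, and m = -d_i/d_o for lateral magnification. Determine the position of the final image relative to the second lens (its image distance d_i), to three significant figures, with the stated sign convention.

-8.65 cm

Lens 1: 1/d_i1 = 1/f_1 - 1/d_o1 = 1/30.5 - 1/17 = -0.02604 cm^-1, so d_i1 = -38.407 cm.
With d_i1 < 0 the first image is virtual and lies on the object side; the object distance for lens 2 is d_o2 = 25.5 - (-38.407) = 63.907 cm.
Lens 2: 1/d_i2 = 1/f_2 - 1/d_o2 = 1/(-10) - 1/(63.907) = -0.11565 cm^-1, so d_i2 = -8.647 cm.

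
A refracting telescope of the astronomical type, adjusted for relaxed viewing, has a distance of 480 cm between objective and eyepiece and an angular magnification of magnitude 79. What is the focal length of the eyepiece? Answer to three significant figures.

6.00 cm

In normal adjustment the tube length equals f_obj + f_eye and |M| = f_obj/f_eye.
So f_obj = 79 f_eye and 79 f_eye + f_eye = 480 cm, giving f_eye = 480/80 = 6.000 cm and f_obj = 474.000 cm.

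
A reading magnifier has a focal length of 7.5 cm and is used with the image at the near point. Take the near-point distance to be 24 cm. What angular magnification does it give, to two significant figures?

4.2

M = 1 + D/f = 1 + 24/7.5 = 4.200.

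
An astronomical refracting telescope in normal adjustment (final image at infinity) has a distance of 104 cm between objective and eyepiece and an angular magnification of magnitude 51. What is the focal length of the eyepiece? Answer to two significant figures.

In normal adjustment the tube length equals f_obj + f_eye and |M| = f_obj/f_eye.
So f_obj = 51 f_eye and 51 f_eye + f_eye = 104 cm, giving f_eye = 104/52 = 2.000 cm and f_obj = 102.000 cm.

2.0 cm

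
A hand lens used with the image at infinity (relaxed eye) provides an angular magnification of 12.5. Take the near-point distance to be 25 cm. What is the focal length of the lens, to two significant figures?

For the image at infinity, M = D/f.
f = D/M = 25/12.5 = 2.000 cm.

2.0 cm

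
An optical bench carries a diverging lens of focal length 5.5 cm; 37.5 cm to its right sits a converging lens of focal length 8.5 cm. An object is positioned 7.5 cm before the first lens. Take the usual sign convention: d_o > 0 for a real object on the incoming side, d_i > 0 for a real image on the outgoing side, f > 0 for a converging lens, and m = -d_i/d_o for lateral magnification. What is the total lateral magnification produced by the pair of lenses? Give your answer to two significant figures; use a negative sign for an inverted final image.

-0.11

Lens 1: 1/d_i1 = 1/f_1 - 1/d_o1 = 1/(-5.5) - 1/7.5 = -0.31515 cm^-1, so d_i1 = -3.173 cm.
m_1 = -(-3.173)/7.5 = 0.4231.
The intermediate image is virtual, 3.173 cm to the left of lens 1, so d_o2 = L - d_i1 = 37.5 - (-3.173) = 40.673 cm.
Lens 2: 1/d_i2 = 1/f_2 - 1/d_o2 = 1/8.5 - 1/(40.673) = 0.09306 cm^-1, so d_i2 = 10.746 cm.
m_2 = -(10.746)/(40.673) = -0.2642.
Overall magnification: m = m_1 m_2 = -0.1118.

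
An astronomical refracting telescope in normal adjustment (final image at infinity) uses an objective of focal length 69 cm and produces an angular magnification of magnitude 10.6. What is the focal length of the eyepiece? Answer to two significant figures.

6.5 cm

|M| = f_obj/f_eye, so f_eye = f_obj/|M| = 69/10.6 = 6.509 cm.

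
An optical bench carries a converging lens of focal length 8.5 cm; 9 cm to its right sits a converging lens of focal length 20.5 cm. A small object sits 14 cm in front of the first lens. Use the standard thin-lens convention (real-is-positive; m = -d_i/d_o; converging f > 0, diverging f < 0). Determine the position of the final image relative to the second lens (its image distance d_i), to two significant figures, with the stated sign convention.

First lens: d_i1 = 1/(1/8.5 - 1/14) = 21.636 cm.
Since 21.636 cm > 9 cm, the first image lies past the second lens and serves as a virtual object: d_o2 = L - d_i1 = -12.636 cm.
Second lens: d_i2 = 1/(1/20.5 - 1/(-12.636)) = 7.818 cm.

7.8 cm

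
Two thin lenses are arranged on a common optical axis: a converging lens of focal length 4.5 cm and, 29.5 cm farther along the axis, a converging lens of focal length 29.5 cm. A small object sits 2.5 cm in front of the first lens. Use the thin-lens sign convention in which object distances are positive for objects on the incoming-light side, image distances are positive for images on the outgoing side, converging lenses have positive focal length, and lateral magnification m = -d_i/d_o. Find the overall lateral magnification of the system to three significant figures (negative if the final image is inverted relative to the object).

Applying the thin-lens equation to the first lens, 1/4.5 = 1/2.5 + 1/d_i1, which gives d_i1 = -5.625 cm.
Its lateral magnification is m_1 = -d_i1/d_o1 = -(-5.625)/2.5 = 2.2500.
With d_i1 < 0 the first image is virtual and lies on the object side; the object distance for lens 2 is d_o2 = 29.5 - (-5.625) = 35.125 cm.
Applying the thin-lens equation again with f_2 = 29.5 cm and d_o2 = 35.125 cm gives d_i2 = 184.211 cm.
m_2 = -(184.211)/(35.125) = -5.2444.
Total m = m_1 x m_2 = (2.2500)(-5.2444) = -11.8000.

-11.8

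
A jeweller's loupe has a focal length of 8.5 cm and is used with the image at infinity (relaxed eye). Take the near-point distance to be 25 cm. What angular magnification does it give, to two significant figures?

M = D/f = 25/8.5 = 2.941.

2.9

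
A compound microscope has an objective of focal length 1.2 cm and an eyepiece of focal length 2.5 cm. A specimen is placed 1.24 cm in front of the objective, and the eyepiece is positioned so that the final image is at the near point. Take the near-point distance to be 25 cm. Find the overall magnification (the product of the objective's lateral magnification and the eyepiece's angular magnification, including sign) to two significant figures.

-330

Objective: 1/d_i = 1/f_obj - 1/d_o = 1/1.2 - 1/1.24 = 0.02688 cm^-1, so d_i = 37.200 cm.
m_obj = -d_i/d_o = -37.200/1.24 = -30.000.
Eyepiece angular magnification (image at near point): M_eye = 1 + D/f_e = 1 + 25/2.5 = 11.000.
Overall M = m_obj x M_eye = (-30.000)(11.000) = -330.00.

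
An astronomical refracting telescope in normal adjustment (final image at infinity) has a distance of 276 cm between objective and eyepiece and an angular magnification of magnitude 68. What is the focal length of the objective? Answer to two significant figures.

270 cm

In normal adjustment the tube length equals f_obj + f_eye and |M| = f_obj/f_eye.
So f_obj = 68 f_eye and 68 f_eye + f_eye = 276 cm, giving f_eye = 276/69 = 4.000 cm and f_obj = 272.000 cm.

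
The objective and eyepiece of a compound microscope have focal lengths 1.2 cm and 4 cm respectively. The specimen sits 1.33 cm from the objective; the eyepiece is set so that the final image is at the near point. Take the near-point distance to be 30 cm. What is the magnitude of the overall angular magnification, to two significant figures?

Objective: 1/d_i = 1/f_obj - 1/d_o = 1/1.2 - 1/1.33 = 0.08145 cm^-1, so d_i = 12.277 cm.
m_obj = -d_i/d_o = -12.277/1.33 = -9.231.
Eyepiece angular magnification (image at near point): M_eye = 1 + D/f_e = 1 + 30/4 = 8.500.
Overall M = m_obj x M_eye = (-9.231)(8.500) = -78.46.
|M| = 78.46.

78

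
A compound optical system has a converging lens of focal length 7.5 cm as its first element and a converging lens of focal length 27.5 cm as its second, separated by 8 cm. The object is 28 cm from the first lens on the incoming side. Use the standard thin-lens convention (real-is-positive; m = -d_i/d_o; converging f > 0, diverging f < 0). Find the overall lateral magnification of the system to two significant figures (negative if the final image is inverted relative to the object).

-0.34

Applying the thin-lens equation to the first lens, 1/7.5 = 1/28 + 1/d_i1, which gives d_i1 = 10.244 cm.
Its lateral magnification is m_1 = -d_i1/d_o1 = -(10.244)/28 = -0.3659.
Since 10.244 cm > 8 cm, the first image lies past the second lens and serves as a virtual object: d_o2 = L - d_i1 = -2.244 cm.
Applying the thin-lens equation again with f_2 = 27.5 cm and d_o2 = -2.244 cm gives d_i2 = 2.075 cm.
m_2 = -(2.075)/(-2.244) = 0.9246.
The system's lateral magnification is m_1 m_2 = (-0.3659)(0.9246) = -0.3383.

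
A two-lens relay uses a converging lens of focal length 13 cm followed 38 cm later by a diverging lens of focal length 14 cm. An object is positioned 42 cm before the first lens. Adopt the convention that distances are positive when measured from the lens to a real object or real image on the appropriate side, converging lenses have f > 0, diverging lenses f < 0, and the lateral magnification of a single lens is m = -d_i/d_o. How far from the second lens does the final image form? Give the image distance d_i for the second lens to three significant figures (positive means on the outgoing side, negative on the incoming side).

First lens: d_i1 = 1/(1/13 - 1/42) = 18.828 cm.
That image sits 19.172 cm in front of the second lens, so d_o2 = 19.172 cm.
Second lens: d_i2 = 1/(1/(-14) - 1/(19.172)) = -8.091 cm.

-8.09 cm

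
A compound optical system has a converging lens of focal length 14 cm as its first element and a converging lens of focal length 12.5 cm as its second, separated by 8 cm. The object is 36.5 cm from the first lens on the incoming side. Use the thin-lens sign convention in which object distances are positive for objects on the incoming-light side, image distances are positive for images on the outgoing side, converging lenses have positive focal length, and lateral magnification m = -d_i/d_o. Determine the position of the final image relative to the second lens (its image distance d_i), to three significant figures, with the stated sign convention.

6.76 cm

First lens: d_i1 = 1/(1/14 - 1/36.5) = 22.711 cm.
This image would form 22.711 cm past lens 1, i.e. 14.711 cm beyond lens 2, so it is a virtual object for lens 2: d_o2 = 8 - 22.711 = -14.711 cm.
Second lens: d_i2 = 1/(1/12.5 - 1/(-14.711)) = 6.758 cm.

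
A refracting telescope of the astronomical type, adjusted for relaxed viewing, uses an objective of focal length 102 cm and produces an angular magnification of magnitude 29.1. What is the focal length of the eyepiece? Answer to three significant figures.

|M| = f_obj/f_eye, so f_eye = f_obj/|M| = 102/29.1 = 3.505 cm.

3.51 cm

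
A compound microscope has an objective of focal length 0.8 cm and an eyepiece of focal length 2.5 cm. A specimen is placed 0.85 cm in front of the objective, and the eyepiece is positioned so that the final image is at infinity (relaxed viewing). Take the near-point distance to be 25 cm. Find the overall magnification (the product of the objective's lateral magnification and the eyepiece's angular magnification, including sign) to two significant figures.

Objective: 1/d_i = 1/f_obj - 1/d_o = 1/0.8 - 1/0.85 = 0.07353 cm^-1, so d_i = 13.600 cm.
m_obj = -d_i/d_o = -13.600/0.85 = -16.000.
Eyepiece angular magnification (image at infinity): M_eye = D/f_e = 25/2.5 = 10.000.
Overall M = m_obj x M_eye = (-16.000)(10.000) = -160.00.

-160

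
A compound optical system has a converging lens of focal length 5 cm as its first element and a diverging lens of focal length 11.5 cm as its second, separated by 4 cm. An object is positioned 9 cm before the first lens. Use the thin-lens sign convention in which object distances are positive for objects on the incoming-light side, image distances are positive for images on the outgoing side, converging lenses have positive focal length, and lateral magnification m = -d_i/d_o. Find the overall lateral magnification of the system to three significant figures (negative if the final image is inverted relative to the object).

First lens: d_i1 = 1/(1/5 - 1/9) = 11.250 cm.
m_1 = -(11.250)/9 = -1.2500.
This image would form 11.250 cm past lens 1, i.e. 7.250 cm beyond lens 2, so it is a virtual object for lens 2: d_o2 = 4 - 11.250 = -7.250 cm.
Second lens: d_i2 = 1/(1/(-11.5) - 1/(-7.250)) = 19.618 cm.
m_2 = -(19.618)/(-7.250) = 2.7059.
Total m = m_1 x m_2 = (-1.2500)(2.7059) = -3.3824.

-3.38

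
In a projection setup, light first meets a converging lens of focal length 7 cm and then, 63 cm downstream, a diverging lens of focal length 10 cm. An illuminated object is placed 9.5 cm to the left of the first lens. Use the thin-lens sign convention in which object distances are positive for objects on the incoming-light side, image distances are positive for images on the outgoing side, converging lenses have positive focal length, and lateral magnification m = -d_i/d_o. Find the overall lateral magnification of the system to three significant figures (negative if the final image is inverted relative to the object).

-0.603

Applying the thin-lens equation to the first lens, 1/7 = 1/9.5 + 1/d_i1, which gives d_i1 = 26.600 cm.
Its lateral magnification is m_1 = -d_i1/d_o1 = -(26.600)/9.5 = -2.8000.
Object distance for lens 2: d_o2 = 63 - 26.600 = 36.400 cm.
Applying the thin-lens equation again with f_2 = -10 cm and d_o2 = 36.400 cm gives d_i2 = -7.845 cm.
m_2 = -(-7.845)/(36.400) = 0.2155.
The system's lateral magnification is m_1 m_2 = (-2.8000)(0.2155) = -0.6034.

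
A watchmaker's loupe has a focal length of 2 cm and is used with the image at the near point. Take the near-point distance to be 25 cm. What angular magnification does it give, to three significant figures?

M = 1 + D/f = 1 + 25/2 = 13.500.

13.5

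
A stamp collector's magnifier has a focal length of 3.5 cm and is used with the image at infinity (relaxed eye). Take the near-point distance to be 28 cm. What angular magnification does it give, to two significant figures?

8.0

M = D/f = 28/3.5 = 8.000.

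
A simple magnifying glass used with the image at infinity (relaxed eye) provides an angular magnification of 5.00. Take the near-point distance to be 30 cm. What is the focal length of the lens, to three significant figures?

6.00 cm

For the image at infinity, M = D/f.
f = D/M = 30/5.0 = 6.000 cm.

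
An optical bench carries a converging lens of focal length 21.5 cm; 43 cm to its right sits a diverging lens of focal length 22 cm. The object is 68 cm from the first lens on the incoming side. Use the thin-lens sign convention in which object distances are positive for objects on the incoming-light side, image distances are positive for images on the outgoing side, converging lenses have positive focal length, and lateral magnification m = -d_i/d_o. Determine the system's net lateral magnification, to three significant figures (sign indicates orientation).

-0.303

Applying the thin-lens equation to the first lens, 1/21.5 = 1/68 + 1/d_i1, which gives d_i1 = 31.441 cm.
Its lateral magnification is m_1 = -d_i1/d_o1 = -(31.441)/68 = -0.4624.
Object distance for lens 2: d_o2 = 43 - 31.441 = 11.559 cm.
Applying the thin-lens equation again with f_2 = -22 cm and d_o2 = 11.559 cm gives d_i2 = -7.578 cm.
m_2 = -(-7.578)/(11.559) = 0.6556.
The system's lateral magnification is m_1 m_2 = (-0.4624)(0.6556) = -0.3031.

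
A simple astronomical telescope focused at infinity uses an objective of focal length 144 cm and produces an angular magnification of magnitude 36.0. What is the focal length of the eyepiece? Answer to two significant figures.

4.0 cm

|M| = f_obj/f_eye, so f_eye = f_obj/|M| = 144/36.0 = 4.000 cm.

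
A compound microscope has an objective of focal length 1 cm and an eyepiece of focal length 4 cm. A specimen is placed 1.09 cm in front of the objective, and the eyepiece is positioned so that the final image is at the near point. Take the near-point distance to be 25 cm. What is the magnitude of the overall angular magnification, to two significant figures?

81

Objective: 1/d_i = 1/f_obj - 1/d_o = 1/1 - 1/1.09 = 0.08257 cm^-1, so d_i = 12.111 cm.
m_obj = -d_i/d_o = -12.111/1.09 = -11.111.
Eyepiece angular magnification (image at near point): M_eye = 1 + D/f_e = 1 + 25/4 = 7.250.
Overall M = m_obj x M_eye = (-11.111)(7.250) = -80.56.
|M| = 80.56.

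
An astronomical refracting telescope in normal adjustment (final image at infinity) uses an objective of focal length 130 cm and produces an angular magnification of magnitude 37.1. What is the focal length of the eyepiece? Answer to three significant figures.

3.50 cm

|M| = f_obj/f_eye, so f_eye = f_obj/|M| = 130/37.1 = 3.504 cm.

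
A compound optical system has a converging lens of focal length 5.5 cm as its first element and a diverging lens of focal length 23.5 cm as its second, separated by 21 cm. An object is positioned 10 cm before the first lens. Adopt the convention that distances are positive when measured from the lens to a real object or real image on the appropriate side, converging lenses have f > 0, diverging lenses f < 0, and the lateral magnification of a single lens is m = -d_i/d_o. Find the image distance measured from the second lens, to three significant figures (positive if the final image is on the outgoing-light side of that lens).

-6.39 cm

Lens 1: 1/d_i1 = 1/f_1 - 1/d_o1 = 1/5.5 - 1/10 = 0.08182 cm^-1, so d_i1 = 12.222 cm.
Object distance for lens 2: d_o2 = 21 - 12.222 = 8.778 cm.
Lens 2: 1/d_i2 = 1/f_2 - 1/d_o2 = 1/(-23.5) - 1/(8.778) = -0.15648 cm^-1, so d_i2 = -6.391 cm.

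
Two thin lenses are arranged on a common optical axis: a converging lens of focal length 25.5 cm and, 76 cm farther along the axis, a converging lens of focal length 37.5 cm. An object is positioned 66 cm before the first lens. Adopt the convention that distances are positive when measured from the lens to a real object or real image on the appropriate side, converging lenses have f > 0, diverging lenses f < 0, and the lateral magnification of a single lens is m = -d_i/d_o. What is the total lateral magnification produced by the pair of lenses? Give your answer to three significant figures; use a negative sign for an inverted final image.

-7.73

First lens: d_i1 = 1/(1/25.5 - 1/66) = 41.556 cm.
m_1 = -(41.556)/66 = -0.6296.
That image sits 34.444 cm in front of the second lens, so d_o2 = 34.444 cm.
Second lens: d_i2 = 1/(1/37.5 - 1/(34.444)) = -422.727 cm.
m_2 = -(-422.727)/(34.444) = 12.2727.
Overall magnification: m = m_1 m_2 = -7.7273.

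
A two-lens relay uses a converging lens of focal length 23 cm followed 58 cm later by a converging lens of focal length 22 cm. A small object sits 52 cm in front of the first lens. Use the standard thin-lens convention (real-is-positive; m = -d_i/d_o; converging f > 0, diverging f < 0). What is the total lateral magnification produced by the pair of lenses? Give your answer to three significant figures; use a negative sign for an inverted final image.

Applying the thin-lens equation to the first lens, 1/23 = 1/52 + 1/d_i1, which gives d_i1 = 41.241 cm.
Its lateral magnification is m_1 = -d_i1/d_o1 = -(41.241)/52 = -0.7931.
Object distance for lens 2: d_o2 = 58 - 41.241 = 16.759 cm.
Applying the thin-lens equation again with f_2 = 22 cm and d_o2 = 16.759 cm gives d_i2 = -70.342 cm.
m_2 = -(-70.342)/(16.759) = 4.1974.
Total m = m_1 x m_2 = (-0.7931)(4.1974) = -3.3289.

-3.33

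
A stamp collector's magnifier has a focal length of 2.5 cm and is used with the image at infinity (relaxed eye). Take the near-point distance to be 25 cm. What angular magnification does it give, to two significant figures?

M = D/f = 25/2.5 = 10.000.

10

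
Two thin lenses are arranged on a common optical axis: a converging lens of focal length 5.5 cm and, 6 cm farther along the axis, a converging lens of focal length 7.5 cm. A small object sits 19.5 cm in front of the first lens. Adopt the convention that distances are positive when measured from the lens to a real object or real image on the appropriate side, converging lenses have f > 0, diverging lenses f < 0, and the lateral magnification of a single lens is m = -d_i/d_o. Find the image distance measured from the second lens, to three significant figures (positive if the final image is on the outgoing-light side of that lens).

First lens: d_i1 = 1/(1/5.5 - 1/19.5) = 7.661 cm.
Since 7.661 cm > 6 cm, the first image lies past the second lens and serves as a virtual object: d_o2 = L - d_i1 = -1.661 cm.
Second lens: d_i2 = 1/(1/7.5 - 1/(-1.661)) = 1.360 cm.

1.36 cm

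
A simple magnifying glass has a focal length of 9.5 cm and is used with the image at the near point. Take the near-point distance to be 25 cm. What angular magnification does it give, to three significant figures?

3.63

M = 1 + D/f = 1 + 25/9.5 = 3.632.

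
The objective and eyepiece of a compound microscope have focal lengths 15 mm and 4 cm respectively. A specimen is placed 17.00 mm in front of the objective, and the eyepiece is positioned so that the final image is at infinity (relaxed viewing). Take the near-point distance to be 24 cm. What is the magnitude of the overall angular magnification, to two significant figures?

Convert to cm: f_obj = 15 mm = 1.5 cm; d_o = 17.00 mm = 1.70 cm.
Objective: 1/d_i = 1/f_obj - 1/d_o = 1/1.5 - 1/1.70 = 0.07843 cm^-1, so d_i = 12.750 cm.
m_obj = -d_i/d_o = -12.750/1.70 = -7.500.
Eyepiece angular magnification (image at infinity): M_eye = D/f_e = 24/4 = 6.000.
Overall M = m_obj x M_eye = (-7.500)(6.000) = -45.00.
|M| = 45.00.

45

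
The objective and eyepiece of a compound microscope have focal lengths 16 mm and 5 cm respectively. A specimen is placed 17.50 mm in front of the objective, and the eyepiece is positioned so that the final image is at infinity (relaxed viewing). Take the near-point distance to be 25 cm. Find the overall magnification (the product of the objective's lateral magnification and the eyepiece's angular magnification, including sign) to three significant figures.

Convert to cm: f_obj = 16 mm = 1.6 cm; d_o = 17.50 mm = 1.75 cm.
Objective: 1/d_i = 1/f_obj - 1/d_o = 1/1.6 - 1/1.75 = 0.05357 cm^-1, so d_i = 18.667 cm.
m_obj = -d_i/d_o = -18.667/1.75 = -10.667.
Eyepiece angular magnification (image at infinity): M_eye = D/f_e = 25/5 = 5.000.
Overall M = m_obj x M_eye = (-10.667)(5.000) = -53.33.

-53.3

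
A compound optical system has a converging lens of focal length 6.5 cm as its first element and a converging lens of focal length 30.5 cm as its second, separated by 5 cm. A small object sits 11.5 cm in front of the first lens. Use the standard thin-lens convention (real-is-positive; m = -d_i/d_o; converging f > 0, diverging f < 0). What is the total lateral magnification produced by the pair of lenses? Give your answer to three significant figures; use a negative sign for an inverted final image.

-0.980

First lens: d_i1 = 1/(1/6.5 - 1/11.5) = 14.950 cm.
m_1 = -(14.950)/11.5 = -1.3000.
This image would form 14.950 cm past lens 1, i.e. 9.950 cm beyond lens 2, so it is a virtual object for lens 2: d_o2 = 5 - 14.950 = -9.950 cm.
Second lens: d_i2 = 1/(1/30.5 - 1/(-9.950)) = 7.502 cm.
m_2 = -(7.502)/(-9.950) = 0.7540.
Total m = m_1 x m_2 = (-1.3000)(0.7540) = -0.9802.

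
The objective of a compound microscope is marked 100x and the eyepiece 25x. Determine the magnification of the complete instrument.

2500

The overall magnification of a compound microscope is the product of the objective and eyepiece magnifications:
M = M_obj x M_eye = 100 x 25 = 2500.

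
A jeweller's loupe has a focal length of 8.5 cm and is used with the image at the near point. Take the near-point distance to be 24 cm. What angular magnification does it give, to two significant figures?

M = 1 + D/f = 1 + 24/8.5 = 3.824.

3.8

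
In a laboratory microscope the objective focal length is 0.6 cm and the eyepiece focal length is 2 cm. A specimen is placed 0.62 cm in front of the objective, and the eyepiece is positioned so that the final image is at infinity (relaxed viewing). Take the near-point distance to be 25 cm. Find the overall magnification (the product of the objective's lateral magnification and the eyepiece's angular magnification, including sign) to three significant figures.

-375

Objective: 1/d_i = 1/f_obj - 1/d_o = 1/0.6 - 1/0.62 = 0.05376 cm^-1, so d_i = 18.600 cm.
m_obj = -d_i/d_o = -18.600/0.62 = -30.000.
Eyepiece angular magnification (image at infinity): M_eye = D/f_e = 25/2 = 12.500.
Overall M = m_obj x M_eye = (-30.000)(12.500) = -375.00.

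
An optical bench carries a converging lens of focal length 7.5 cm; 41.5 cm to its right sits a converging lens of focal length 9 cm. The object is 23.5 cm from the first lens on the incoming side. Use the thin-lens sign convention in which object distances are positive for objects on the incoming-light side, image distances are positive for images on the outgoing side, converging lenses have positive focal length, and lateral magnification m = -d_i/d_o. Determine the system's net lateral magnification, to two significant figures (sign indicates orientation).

Applying the thin-lens equation to the first lens, 1/7.5 = 1/23.5 + 1/d_i1, which gives d_i1 = 11.016 cm.
Its lateral magnification is m_1 = -d_i1/d_o1 = -(11.016)/23.5 = -0.4688.
The intermediate image is 11.016 cm to the right of lens 1, so d_o2 = L - d_i1 = 41.5 - 11.016 = 30.484 cm.
Applying the thin-lens equation again with f_2 = 9 cm and d_o2 = 30.484 cm gives d_i2 = 12.770 cm.
m_2 = -(12.770)/(30.484) = -0.4189.
The system's lateral magnification is m_1 m_2 = (-0.4688)(-0.4189) = 0.1964.

0.20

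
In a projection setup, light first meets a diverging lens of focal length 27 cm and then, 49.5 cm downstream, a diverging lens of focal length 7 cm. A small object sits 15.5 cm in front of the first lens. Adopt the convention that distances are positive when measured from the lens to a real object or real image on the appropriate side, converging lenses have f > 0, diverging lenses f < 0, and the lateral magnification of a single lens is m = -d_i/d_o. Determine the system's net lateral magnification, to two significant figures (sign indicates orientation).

0.067

Applying the thin-lens equation to the first lens, 1/(-27) = 1/15.5 + 1/d_i1, which gives d_i1 = -9.847 cm.
Its lateral magnification is m_1 = -d_i1/d_o1 = -(-9.847)/15.5 = 0.6353.
The intermediate image is virtual, 9.847 cm to the left of lens 1, so d_o2 = L - d_i1 = 49.5 - (-9.847) = 59.347 cm.
Applying the thin-lens equation again with f_2 = -7 cm and d_o2 = 59.347 cm gives d_i2 = -6.261 cm.
m_2 = -(-6.261)/(59.347) = 0.1055.
Overall magnification: m = m_1 m_2 = 0.0670.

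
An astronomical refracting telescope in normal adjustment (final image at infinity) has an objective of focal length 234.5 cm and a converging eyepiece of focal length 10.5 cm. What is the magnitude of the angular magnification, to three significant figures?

22.3

|M| = f_obj/|f_eye| = 234.5/10.5 = 22.333.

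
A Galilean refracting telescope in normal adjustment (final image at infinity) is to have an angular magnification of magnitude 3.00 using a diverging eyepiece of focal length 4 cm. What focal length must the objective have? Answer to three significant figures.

|M| = f_obj/|f_eye|, so f_obj = |M| x |f_eye| = 3.0 x 4 = 12.000 cm.

12.0 cm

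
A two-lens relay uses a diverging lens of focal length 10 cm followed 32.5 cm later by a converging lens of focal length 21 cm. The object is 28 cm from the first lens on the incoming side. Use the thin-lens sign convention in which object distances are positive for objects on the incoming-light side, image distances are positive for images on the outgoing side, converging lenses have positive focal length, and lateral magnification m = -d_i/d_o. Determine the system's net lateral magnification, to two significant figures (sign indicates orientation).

-0.29

First lens: d_i1 = 1/(1/(-10) - 1/28) = -7.368 cm.
m_1 = -(-7.368)/28 = 0.2632.
With d_i1 < 0 the first image is virtual and lies on the object side; the object distance for lens 2 is d_o2 = 32.5 - (-7.368) = 39.868 cm.
Second lens: d_i2 = 1/(1/21 - 1/(39.868)) = 44.372 cm.
m_2 = -(44.372)/(39.868) = -1.1130.
The system's lateral magnification is m_1 m_2 = (0.2632)(-1.1130) = -0.2929.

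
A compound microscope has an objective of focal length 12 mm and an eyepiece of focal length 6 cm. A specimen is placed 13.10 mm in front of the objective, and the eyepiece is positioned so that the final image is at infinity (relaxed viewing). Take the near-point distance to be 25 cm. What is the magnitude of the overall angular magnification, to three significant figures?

Convert to cm: f_obj = 12 mm = 1.2 cm; d_o = 13.10 mm = 1.31 cm.
Objective: 1/d_i = 1/f_obj - 1/d_o = 1/1.2 - 1/1.31 = 0.06997 cm^-1, so d_i = 14.291 cm.
m_obj = -d_i/d_o = -14.291/1.31 = -10.909.
Eyepiece angular magnification (image at infinity): M_eye = D/f_e = 25/6 = 4.167.
Overall M = m_obj x M_eye = (-10.909)(4.167) = -45.45.
|M| = 45.45.

45.5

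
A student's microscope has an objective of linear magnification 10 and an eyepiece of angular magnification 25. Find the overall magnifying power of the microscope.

The overall magnification of a compound microscope is the product of the objective and eyepiece magnifications:
M = M_obj x M_eye = 10 x 25 = 250.

250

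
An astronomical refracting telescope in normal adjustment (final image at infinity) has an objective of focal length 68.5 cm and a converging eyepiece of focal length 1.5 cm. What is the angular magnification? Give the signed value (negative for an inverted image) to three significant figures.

M = -f_obj/f_eye = -68.5/(1.5) = -45.667.

-45.7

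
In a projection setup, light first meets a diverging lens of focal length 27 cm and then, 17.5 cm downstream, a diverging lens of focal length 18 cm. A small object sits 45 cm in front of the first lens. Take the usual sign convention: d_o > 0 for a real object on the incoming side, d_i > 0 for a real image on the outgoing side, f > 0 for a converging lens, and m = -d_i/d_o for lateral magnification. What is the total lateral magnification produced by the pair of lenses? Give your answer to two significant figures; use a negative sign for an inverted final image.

First lens: d_i1 = 1/(1/(-27) - 1/45) = -16.875 cm.
m_1 = -(-16.875)/45 = 0.3750.
The intermediate image is virtual, 16.875 cm to the left of lens 1, so d_o2 = L - d_i1 = 17.5 - (-16.875) = 34.375 cm.
Second lens: d_i2 = 1/(1/(-18) - 1/(34.375)) = -11.814 cm.
m_2 = -(-11.814)/(34.375) = 0.3437.
The system's lateral magnification is m_1 m_2 = (0.3750)(0.3437) = 0.1289.

0.13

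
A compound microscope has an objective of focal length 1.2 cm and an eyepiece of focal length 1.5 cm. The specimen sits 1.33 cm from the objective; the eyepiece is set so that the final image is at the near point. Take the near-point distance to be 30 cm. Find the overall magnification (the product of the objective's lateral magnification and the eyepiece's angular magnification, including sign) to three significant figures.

Objective: 1/d_i = 1/f_obj - 1/d_o = 1/1.2 - 1/1.33 = 0.08145 cm^-1, so d_i = 12.277 cm.
m_obj = -d_i/d_o = -12.277/1.33 = -9.231.
Eyepiece angular magnification (image at near point): M_eye = 1 + D/f_e = 1 + 30/1.5 = 21.000.
Overall M = m_obj x M_eye = (-9.231)(21.000) = -193.85.

-194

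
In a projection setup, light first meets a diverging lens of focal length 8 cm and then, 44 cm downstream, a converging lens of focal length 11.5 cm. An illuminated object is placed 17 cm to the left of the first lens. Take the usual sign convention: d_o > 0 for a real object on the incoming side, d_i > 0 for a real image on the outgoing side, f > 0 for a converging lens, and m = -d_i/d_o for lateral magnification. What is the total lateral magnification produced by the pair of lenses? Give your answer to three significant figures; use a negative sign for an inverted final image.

Applying the thin-lens equation to the first lens, 1/(-8) = 1/17 + 1/d_i1, which gives d_i1 = -5.440 cm.
Its lateral magnification is m_1 = -d_i1/d_o1 = -(-5.440)/17 = 0.3200.
With d_i1 < 0 the first image is virtual and lies on the object side; the object distance for lens 2 is d_o2 = 44 - (-5.440) = 49.440 cm.
Applying the thin-lens equation again with f_2 = 11.5 cm and d_o2 = 49.440 cm gives d_i2 = 14.986 cm.
m_2 = -(14.986)/(49.440) = -0.3031.
Overall magnification: m = m_1 m_2 = -0.0970.

-0.0970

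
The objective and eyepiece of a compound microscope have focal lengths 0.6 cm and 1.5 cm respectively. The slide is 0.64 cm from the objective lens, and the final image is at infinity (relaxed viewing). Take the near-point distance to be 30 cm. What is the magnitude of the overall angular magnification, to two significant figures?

Objective: 1/d_i = 1/f_obj - 1/d_o = 1/0.6 - 1/0.64 = 0.10417 cm^-1, so d_i = 9.600 cm.
m_obj = -d_i/d_o = -9.600/0.64 = -15.000.
Eyepiece angular magnification (image at infinity): M_eye = D/f_e = 30/1.5 = 20.000.
Overall M = m_obj x M_eye = (-15.000)(20.000) = -300.00.
|M| = 300.00.

300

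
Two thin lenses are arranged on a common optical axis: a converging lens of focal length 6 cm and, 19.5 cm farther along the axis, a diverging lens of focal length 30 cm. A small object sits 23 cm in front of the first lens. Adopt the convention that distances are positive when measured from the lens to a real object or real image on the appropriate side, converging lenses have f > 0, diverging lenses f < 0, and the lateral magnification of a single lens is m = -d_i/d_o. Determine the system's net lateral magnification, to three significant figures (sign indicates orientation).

-0.256

Applying the thin-lens equation to the first lens, 1/6 = 1/23 + 1/d_i1, which gives d_i1 = 8.118 cm.
Its lateral magnification is m_1 = -d_i1/d_o1 = -(8.118)/23 = -0.3529.
The intermediate image is 8.118 cm to the right of lens 1, so d_o2 = L - d_i1 = 19.5 - 8.118 = 11.382 cm.
Applying the thin-lens equation again with f_2 = -30 cm and d_o2 = 11.382 cm gives d_i2 = -8.252 cm.
m_2 = -(-8.252)/(11.382) = 0.7249.
The system's lateral magnification is m_1 m_2 = (-0.3529)(0.7249) = -0.2559.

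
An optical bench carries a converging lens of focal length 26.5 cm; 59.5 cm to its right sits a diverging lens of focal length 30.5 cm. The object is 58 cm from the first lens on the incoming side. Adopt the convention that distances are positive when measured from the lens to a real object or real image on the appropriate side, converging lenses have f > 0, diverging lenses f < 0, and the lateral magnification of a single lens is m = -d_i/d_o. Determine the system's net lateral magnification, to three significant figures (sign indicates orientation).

Lens 1: 1/d_i1 = 1/f_1 - 1/d_o1 = 1/26.5 - 1/58 = 0.02049 cm^-1, so d_i1 = 48.794 cm.
m_1 = -(48.794)/58 = -0.8413.
That image sits 10.706 cm in front of the second lens, so d_o2 = 10.706 cm.
Lens 2: 1/d_i2 = 1/f_2 - 1/d_o2 = 1/(-30.5) - 1/(10.706) = -0.12619 cm^-1, so d_i2 = -7.925 cm.
m_2 = -(-7.925)/(10.706) = 0.7402.
The system's lateral magnification is m_1 m_2 = (-0.8413)(0.7402) = -0.6227.

-0.623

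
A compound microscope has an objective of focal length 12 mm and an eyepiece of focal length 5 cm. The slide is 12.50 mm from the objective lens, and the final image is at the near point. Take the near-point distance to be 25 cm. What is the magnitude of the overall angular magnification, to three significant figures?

Convert to cm: f_obj = 12 mm = 1.2 cm; d_o = 12.50 mm = 1.25 cm.
Objective: 1/d_i = 1/f_obj - 1/d_o = 1/1.2 - 1/1.25 = 0.03333 cm^-1, so d_i = 30.000 cm.
m_obj = -d_i/d_o = -30.000/1.25 = -24.000.
Eyepiece angular magnification (image at near point): M_eye = 1 + D/f_e = 1 + 25/5 = 6.000.
Overall M = m_obj x M_eye = (-24.000)(6.000) = -144.00.
|M| = 144.00.

144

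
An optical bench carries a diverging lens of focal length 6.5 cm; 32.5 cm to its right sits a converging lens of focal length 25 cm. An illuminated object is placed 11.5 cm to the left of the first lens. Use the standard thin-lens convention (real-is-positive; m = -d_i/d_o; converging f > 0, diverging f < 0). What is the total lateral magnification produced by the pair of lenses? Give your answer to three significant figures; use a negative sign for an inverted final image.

Lens 1: 1/d_i1 = 1/f_1 - 1/d_o1 = 1/(-6.5) - 1/11.5 = -0.24080 cm^-1, so d_i1 = -4.153 cm.
m_1 = -(-4.153)/11.5 = 0.3611.
With d_i1 < 0 the first image is virtual and lies on the object side; the object distance for lens 2 is d_o2 = 32.5 - (-4.153) = 36.653 cm.
Lens 2: 1/d_i2 = 1/f_2 - 1/d_o2 = 1/25 - 1/(36.653) = 0.01272 cm^-1, so d_i2 = 78.635 cm.
m_2 = -(78.635)/(36.653) = -2.1454.
The system's lateral magnification is m_1 m_2 = (0.3611)(-2.1454) = -0.7747.

-0.775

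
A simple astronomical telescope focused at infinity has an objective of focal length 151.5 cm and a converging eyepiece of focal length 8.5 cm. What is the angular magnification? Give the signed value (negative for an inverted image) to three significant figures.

-17.8

M = -f_obj/f_eye = -151.5/(8.5) = -17.824.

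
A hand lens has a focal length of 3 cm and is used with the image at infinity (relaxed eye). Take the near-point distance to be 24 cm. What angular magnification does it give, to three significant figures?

8.00

M = D/f = 24/3 = 8.000.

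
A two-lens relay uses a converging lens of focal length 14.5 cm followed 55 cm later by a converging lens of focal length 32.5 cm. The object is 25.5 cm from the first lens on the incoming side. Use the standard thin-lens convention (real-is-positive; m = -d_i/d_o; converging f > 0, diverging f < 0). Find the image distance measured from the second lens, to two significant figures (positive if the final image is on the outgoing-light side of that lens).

Lens 1: 1/d_i1 = 1/f_1 - 1/d_o1 = 1/14.5 - 1/25.5 = 0.02975 cm^-1, so d_i1 = 33.614 cm.
The intermediate image is 33.614 cm to the right of lens 1, so d_o2 = L - d_i1 = 55 - 33.614 = 21.386 cm.
Lens 2: 1/d_i2 = 1/f_2 - 1/d_o2 = 1/32.5 - 1/(21.386) = -0.01599 cm^-1, so d_i2 = -62.541 cm.

-63 cm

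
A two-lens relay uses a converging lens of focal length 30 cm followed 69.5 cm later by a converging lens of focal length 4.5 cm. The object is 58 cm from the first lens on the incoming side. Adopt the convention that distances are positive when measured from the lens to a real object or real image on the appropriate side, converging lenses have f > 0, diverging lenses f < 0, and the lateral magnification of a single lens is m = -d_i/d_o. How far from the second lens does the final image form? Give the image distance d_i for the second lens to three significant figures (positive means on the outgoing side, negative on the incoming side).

First lens: d_i1 = 1/(1/30 - 1/58) = 62.143 cm.
Object distance for lens 2: d_o2 = 69.5 - 62.143 = 7.357 cm.
Second lens: d_i2 = 1/(1/4.5 - 1/(7.357)) = 11.588 cm.

11.6 cm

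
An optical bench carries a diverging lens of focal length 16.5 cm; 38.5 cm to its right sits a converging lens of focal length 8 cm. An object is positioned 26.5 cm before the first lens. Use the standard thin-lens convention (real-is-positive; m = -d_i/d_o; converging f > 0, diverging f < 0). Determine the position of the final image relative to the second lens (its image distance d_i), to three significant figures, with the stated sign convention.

9.57 cm

Lens 1: 1/d_i1 = 1/f_1 - 1/d_o1 = 1/(-16.5) - 1/26.5 = -0.09834 cm^-1, so d_i1 = -10.169 cm.
The intermediate image is virtual, 10.169 cm to the left of lens 1, so d_o2 = L - d_i1 = 38.5 - (-10.169) = 48.669 cm.
Lens 2: 1/d_i2 = 1/f_2 - 1/d_o2 = 1/8 - 1/(48.669) = 0.10445 cm^-1, so d_i2 = 9.574 cm.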